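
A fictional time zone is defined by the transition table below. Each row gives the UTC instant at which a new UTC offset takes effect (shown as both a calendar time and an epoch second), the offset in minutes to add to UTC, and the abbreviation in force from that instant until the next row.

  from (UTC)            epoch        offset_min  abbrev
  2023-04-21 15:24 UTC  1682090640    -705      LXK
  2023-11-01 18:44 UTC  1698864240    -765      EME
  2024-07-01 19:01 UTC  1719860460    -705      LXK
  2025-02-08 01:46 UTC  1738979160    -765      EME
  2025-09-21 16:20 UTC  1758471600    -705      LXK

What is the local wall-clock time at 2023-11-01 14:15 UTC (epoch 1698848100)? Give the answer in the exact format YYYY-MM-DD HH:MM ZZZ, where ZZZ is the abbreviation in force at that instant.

Query: 2023-11-01 14:15 UTC
Rule 1/5 (LXK, -11:45): 2023-04-21 15:24 UTC ≤ query < 2023-11-01 18:44 UTC
14·60 + 15 - 705 = 150 min
150 = 0·1440 + 150; 150 = 2·60 + 30 → 02:30, same day
→ 2023-11-01 02:30 LXK

2023-11-01 02:30 LXK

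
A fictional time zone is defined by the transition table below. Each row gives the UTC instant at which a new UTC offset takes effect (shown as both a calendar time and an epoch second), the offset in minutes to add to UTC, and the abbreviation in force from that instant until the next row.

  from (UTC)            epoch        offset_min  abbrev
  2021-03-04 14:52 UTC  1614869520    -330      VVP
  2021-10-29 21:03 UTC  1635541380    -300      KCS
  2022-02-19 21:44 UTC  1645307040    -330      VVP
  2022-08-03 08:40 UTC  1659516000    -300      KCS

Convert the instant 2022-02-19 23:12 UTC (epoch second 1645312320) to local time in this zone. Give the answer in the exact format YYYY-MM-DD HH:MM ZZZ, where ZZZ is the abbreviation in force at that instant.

2022-02-19 17:42 VVP

Query: 2022-02-19 23:12 UTC
Rule 3/4 (VVP, -05:30): 2022-02-19 21:44 UTC ≤ query < 2022-08-03 08:40 UTC
23·60 + 12 - 330 = 1062 min
1062 = 0·1440 + 1062; 1062 = 17·60 + 42 → 17:42, same day
→ 2022-02-19 17:42 VVP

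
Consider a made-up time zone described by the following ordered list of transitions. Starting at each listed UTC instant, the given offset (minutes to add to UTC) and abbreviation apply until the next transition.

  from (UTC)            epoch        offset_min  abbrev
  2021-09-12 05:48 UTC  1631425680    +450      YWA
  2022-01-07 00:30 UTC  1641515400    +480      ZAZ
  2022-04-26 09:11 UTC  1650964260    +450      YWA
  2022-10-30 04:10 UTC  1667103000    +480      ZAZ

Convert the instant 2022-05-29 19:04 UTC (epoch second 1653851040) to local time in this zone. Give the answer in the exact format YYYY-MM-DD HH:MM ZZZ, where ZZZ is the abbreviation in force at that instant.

Query: 2022-05-29 19:04 UTC
Rule 3/4 (YWA, +07:30): 2022-04-26 09:11 UTC ≤ query < 2022-10-30 04:10 UTC
19·60 + 4 + 450 = 1594 min
1594 = 1·1440 + 154; 154 = 2·60 + 34 → 02:34, 2022-05-29 + 1 day = 2022-05-30
→ 2022-05-30 02:34 YWA

2022-05-30 02:34 YWA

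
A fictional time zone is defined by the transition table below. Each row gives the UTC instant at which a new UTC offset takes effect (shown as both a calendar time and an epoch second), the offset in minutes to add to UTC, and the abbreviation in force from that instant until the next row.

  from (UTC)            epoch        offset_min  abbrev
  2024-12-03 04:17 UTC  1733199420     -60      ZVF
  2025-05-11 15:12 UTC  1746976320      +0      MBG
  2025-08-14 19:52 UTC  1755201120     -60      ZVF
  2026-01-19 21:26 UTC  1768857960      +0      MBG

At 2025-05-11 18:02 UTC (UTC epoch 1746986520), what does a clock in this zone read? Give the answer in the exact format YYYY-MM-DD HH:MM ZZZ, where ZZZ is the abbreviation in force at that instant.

2025-05-11 18:02 MBG

Query: 2025-05-11 18:02 UTC
Rule 2/4 (MBG, +00:00): 2025-05-11 15:12 UTC ≤ query < 2025-08-14 19:52 UTC
18·60 + 2 + 0 = 1082 min
1082 = 0·1440 + 1082; 1082 = 18·60 + 2 → 18:02, same day
→ 2025-05-11 18:02 MBG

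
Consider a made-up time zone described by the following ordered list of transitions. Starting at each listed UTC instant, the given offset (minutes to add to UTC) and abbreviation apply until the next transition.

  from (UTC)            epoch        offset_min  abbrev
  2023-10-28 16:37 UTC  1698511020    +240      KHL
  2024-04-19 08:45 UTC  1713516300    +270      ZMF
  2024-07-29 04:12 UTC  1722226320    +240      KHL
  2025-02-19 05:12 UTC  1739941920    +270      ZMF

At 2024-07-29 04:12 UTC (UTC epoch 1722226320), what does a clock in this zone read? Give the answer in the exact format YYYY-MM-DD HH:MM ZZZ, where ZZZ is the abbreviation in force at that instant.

Query: 2024-07-29 04:12 UTC
Rule 3/4 (KHL, +04:00): 2024-07-29 04:12 UTC ≤ query < 2025-02-19 05:12 UTC
4·60 + 12 + 240 = 492 min
492 = 0·1440 + 492; 492 = 8·60 + 12 → 08:12, same day
→ 2024-07-29 08:12 KHL

2024-07-29 08:12 KHL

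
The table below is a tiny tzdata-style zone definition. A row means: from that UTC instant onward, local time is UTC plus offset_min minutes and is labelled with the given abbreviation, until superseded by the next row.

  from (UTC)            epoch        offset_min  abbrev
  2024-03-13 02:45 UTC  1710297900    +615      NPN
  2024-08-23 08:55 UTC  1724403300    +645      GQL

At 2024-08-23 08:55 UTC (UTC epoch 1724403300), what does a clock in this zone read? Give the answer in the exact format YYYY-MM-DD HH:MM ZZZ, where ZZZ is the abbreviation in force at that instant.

Query: 2024-08-23 08:55 UTC
Rule 2/2 (GQL, +10:45): 2024-08-23 08:55 UTC ≤ query < +∞
8·60 + 55 + 645 = 1180 min
1180 = 0·1440 + 1180; 1180 = 19·60 + 40 → 19:40, same day
→ 2024-08-23 19:40 GQL

2024-08-23 19:40 GQL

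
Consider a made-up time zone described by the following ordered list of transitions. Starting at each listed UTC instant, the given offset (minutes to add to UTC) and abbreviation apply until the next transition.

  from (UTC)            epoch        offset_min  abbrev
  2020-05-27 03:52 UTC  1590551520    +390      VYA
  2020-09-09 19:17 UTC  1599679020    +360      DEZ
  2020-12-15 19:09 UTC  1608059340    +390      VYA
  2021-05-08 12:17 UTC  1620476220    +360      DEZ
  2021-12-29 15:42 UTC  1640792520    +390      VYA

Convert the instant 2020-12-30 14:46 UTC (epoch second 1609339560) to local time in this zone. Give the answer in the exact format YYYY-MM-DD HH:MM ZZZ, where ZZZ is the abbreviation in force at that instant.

2020-12-30 21:16 VYA

Query: 2020-12-30 14:46 UTC
Rule 3/5 (VYA, +06:30): 2020-12-15 19:09 UTC ≤ query < 2021-05-08 12:17 UTC
14·60 + 46 + 390 = 1276 min
1276 = 0·1440 + 1276; 1276 = 21·60 + 16 → 21:16, same day
→ 2020-12-30 21:16 VYA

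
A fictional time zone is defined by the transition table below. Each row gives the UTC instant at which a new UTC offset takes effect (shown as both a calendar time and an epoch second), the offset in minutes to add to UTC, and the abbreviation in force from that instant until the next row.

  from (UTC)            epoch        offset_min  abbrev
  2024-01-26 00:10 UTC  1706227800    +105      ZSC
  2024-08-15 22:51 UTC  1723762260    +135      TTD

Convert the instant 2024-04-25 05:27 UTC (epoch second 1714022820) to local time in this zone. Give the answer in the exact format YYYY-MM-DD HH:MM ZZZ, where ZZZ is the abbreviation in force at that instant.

Query: 2024-04-25 05:27 UTC
Rule 1/2 (ZSC, +01:45): 2024-01-26 00:10 UTC ≤ query < 2024-08-15 22:51 UTC
5·60 + 27 + 105 = 432 min
432 = 0·1440 + 432; 432 = 7·60 + 12 → 07:12, same day
→ 2024-04-25 07:12 ZSC

2024-04-25 07:12 ZSC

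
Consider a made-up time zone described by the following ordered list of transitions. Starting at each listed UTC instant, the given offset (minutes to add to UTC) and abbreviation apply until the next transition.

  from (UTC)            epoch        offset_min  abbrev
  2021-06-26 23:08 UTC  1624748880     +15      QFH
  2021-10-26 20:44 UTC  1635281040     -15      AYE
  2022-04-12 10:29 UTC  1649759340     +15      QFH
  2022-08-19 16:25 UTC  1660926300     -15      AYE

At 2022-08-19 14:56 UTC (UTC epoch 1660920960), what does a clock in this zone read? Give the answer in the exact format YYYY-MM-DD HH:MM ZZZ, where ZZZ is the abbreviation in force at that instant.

Query: 2022-08-19 14:56 UTC
Rule 3/4 (QFH, +00:15): 2022-04-12 10:29 UTC ≤ query < 2022-08-19 16:25 UTC
14·60 + 56 + 15 = 911 min
911 = 0·1440 + 911; 911 = 15·60 + 11 → 15:11, same day
→ 2022-08-19 15:11 QFH

2022-08-19 15:11 QFH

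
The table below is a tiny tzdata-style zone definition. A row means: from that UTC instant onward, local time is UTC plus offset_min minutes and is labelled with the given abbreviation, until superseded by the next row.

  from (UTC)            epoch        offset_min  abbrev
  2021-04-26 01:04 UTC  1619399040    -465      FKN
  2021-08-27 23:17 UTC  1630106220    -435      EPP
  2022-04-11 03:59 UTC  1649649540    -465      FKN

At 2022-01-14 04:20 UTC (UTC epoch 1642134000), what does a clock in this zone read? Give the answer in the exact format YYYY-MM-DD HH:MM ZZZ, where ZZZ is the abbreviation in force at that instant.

Query: 2022-01-14 04:20 UTC
Rule 2/3 (EPP, -07:15): 2021-08-27 23:17 UTC ≤ query < 2022-04-11 03:59 UTC
4·60 + 20 - 435 = -175 min
-175 = -1·1440 + 1265; 1265 = 21·60 + 5 → 21:05, 2022-01-14 - 1 day = 2022-01-13
→ 2022-01-13 21:05 EPP

2022-01-13 21:05 EPP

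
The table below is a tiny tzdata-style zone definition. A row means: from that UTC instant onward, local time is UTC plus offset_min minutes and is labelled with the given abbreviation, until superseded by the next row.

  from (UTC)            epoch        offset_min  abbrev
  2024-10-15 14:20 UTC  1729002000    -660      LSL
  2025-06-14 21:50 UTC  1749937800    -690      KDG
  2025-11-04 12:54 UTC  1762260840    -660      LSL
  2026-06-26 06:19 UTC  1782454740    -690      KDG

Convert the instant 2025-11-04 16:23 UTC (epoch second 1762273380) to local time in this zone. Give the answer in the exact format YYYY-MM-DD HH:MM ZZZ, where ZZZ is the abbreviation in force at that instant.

Query: 2025-11-04 16:23 UTC
Rule 3/4 (LSL, -11:00): 2025-11-04 12:54 UTC ≤ query < 2026-06-26 06:19 UTC
16·60 + 23 - 660 = 323 min
323 = 0·1440 + 323; 323 = 5·60 + 23 → 05:23, same day
→ 2025-11-04 05:23 LSL

2025-11-04 05:23 LSL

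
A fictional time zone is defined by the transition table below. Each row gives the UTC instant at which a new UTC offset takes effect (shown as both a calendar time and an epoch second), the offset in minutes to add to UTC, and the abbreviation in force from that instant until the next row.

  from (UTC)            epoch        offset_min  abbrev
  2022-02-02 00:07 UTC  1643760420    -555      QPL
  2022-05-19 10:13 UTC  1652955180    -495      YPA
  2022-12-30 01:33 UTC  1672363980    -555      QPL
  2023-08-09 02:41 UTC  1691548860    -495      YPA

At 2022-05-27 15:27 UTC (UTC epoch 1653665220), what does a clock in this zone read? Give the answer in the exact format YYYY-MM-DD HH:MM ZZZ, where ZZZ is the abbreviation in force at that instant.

Query: 2022-05-27 15:27 UTC
Rule 2/4 (YPA, -08:15): 2022-05-19 10:13 UTC ≤ query < 2022-12-30 01:33 UTC
15·60 + 27 - 495 = 432 min
432 = 0·1440 + 432; 432 = 7·60 + 12 → 07:12, same day
→ 2022-05-27 07:12 YPA

2022-05-27 07:12 YPA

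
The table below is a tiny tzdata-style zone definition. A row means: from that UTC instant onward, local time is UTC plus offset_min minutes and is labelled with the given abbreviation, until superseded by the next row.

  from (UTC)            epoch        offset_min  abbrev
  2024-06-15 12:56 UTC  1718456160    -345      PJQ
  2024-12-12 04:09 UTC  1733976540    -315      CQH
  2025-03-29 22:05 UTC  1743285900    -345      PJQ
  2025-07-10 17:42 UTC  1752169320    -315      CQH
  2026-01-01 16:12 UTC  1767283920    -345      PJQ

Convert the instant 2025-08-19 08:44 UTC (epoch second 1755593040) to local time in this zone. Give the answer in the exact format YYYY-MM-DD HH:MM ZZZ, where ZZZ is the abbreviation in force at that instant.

Query: 2025-08-19 08:44 UTC
Rule 4/5 (CQH, -05:15): 2025-07-10 17:42 UTC ≤ query < 2026-01-01 16:12 UTC
8·60 + 44 - 315 = 209 min
209 = 0·1440 + 209; 209 = 3·60 + 29 → 03:29, same day
→ 2025-08-19 03:29 CQH

2025-08-19 03:29 CQH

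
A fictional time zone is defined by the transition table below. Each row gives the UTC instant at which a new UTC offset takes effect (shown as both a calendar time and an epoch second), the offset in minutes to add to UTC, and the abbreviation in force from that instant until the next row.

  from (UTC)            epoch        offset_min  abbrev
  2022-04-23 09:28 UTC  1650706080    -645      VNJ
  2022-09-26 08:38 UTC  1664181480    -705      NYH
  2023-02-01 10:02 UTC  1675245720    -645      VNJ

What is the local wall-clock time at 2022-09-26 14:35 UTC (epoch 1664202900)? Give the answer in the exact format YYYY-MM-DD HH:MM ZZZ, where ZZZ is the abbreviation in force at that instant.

2022-09-26 02:50 NYH

Query: 2022-09-26 14:35 UTC
Rule 2/3 (NYH, -11:45): 2022-09-26 08:38 UTC ≤ query < 2023-02-01 10:02 UTC
14·60 + 35 - 705 = 170 min
170 = 0·1440 + 170; 170 = 2·60 + 50 → 02:50, same day
→ 2022-09-26 02:50 NYH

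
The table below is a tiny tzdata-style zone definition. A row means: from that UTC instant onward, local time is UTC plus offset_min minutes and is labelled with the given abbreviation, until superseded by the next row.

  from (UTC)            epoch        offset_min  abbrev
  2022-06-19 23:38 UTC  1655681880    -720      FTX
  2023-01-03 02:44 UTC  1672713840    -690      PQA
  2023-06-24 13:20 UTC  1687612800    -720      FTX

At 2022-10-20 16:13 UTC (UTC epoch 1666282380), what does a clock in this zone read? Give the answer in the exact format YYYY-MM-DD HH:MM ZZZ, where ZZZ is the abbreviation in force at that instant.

Query: 2022-10-20 16:13 UTC
Rule 1/3 (FTX, -12:00): 2022-06-19 23:38 UTC ≤ query < 2023-01-03 02:44 UTC
16·60 + 13 - 720 = 253 min
253 = 0·1440 + 253; 253 = 4·60 + 13 → 04:13, same day
→ 2022-10-20 04:13 FTX

2022-10-20 04:13 FTX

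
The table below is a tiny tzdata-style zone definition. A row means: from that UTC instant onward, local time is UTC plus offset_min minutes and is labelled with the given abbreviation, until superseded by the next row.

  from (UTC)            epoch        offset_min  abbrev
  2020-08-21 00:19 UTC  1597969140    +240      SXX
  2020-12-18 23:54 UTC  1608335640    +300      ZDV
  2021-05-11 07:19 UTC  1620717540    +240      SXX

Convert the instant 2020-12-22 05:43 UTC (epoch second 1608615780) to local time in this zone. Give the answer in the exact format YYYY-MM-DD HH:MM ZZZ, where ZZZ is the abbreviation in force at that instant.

2020-12-22 10:43 ZDV

Query: 2020-12-22 05:43 UTC
Rule 2/3 (ZDV, +05:00): 2020-12-18 23:54 UTC ≤ query < 2021-05-11 07:19 UTC
5·60 + 43 + 300 = 643 min
643 = 0·1440 + 643; 643 = 10·60 + 43 → 10:43, same day
→ 2020-12-22 10:43 ZDV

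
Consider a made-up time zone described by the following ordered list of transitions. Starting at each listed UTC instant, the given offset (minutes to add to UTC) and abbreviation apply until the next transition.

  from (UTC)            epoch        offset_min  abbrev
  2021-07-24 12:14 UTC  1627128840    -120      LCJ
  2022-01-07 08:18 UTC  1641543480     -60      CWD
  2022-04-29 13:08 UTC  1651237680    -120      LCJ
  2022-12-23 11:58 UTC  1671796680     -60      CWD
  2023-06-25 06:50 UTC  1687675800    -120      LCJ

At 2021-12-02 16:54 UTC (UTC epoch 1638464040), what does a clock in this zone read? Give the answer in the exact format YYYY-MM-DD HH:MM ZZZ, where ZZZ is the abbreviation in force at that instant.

Query: 2021-12-02 16:54 UTC
Rule 1/5 (LCJ, -02:00): 2021-07-24 12:14 UTC ≤ query < 2022-01-07 08:18 UTC
16·60 + 54 - 120 = 894 min
894 = 0·1440 + 894; 894 = 14·60 + 54 → 14:54, same day
→ 2021-12-02 14:54 LCJ

2021-12-02 14:54 LCJ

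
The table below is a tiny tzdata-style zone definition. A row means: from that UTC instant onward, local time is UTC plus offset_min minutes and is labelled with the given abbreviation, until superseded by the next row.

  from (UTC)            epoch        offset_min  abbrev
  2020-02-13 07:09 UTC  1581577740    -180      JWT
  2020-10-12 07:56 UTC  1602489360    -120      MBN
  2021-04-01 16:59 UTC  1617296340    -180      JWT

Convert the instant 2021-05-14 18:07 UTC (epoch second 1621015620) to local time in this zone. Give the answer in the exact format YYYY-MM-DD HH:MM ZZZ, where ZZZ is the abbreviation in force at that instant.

2021-05-14 15:07 JWT

Query: 2021-05-14 18:07 UTC
Rule 3/3 (JWT, -03:00): 2021-04-01 16:59 UTC ≤ query < +∞
18·60 + 7 - 180 = 907 min
907 = 0·1440 + 907; 907 = 15·60 + 7 → 15:07, same day
→ 2021-05-14 15:07 JWT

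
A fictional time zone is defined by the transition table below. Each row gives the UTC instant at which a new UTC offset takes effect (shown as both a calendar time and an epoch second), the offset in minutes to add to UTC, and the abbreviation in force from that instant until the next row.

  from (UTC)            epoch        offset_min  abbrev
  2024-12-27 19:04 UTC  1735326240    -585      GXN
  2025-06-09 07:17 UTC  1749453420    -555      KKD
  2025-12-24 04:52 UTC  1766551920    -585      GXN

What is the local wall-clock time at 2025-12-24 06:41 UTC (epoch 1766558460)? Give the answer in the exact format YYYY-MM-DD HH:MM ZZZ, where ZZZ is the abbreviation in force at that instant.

2025-12-23 20:56 GXN

Query: 2025-12-24 06:41 UTC
Rule 3/3 (GXN, -09:45): 2025-12-24 04:52 UTC ≤ query < +∞
6·60 + 41 - 585 = -184 min
-184 = -1·1440 + 1256; 1256 = 20·60 + 56 → 20:56, 2025-12-24 - 1 day = 2025-12-23
→ 2025-12-23 20:56 GXN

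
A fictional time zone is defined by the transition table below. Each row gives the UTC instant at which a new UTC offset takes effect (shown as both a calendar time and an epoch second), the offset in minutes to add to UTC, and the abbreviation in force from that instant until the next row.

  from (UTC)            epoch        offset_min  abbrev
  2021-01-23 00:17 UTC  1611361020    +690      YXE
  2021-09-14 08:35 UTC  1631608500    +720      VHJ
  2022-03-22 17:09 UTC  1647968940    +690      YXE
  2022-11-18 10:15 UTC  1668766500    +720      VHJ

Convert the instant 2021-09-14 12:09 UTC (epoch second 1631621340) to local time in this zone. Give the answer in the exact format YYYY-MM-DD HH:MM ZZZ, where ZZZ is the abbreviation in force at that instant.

2021-09-15 00:09 VHJ

Query: 2021-09-14 12:09 UTC
Rule 2/4 (VHJ, +12:00): 2021-09-14 08:35 UTC ≤ query < 2022-03-22 17:09 UTC
12·60 + 9 + 720 = 1449 min
1449 = 1·1440 + 9; 9 = 0·60 + 9 → 00:09, 2021-09-14 + 1 day = 2021-09-15
→ 2021-09-15 00:09 VHJ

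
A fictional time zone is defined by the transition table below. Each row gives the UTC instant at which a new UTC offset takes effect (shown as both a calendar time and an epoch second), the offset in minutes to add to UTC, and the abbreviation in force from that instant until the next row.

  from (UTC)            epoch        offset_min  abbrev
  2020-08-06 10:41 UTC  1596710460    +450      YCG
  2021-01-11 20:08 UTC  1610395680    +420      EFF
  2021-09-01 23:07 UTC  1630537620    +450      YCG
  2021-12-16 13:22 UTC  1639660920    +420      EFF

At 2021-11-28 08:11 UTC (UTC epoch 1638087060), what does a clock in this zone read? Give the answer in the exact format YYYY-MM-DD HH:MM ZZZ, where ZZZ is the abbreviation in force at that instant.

Query: 2021-11-28 08:11 UTC
Rule 3/4 (YCG, +07:30): 2021-09-01 23:07 UTC ≤ query < 2021-12-16 13:22 UTC
8·60 + 11 + 450 = 941 min
941 = 0·1440 + 941; 941 = 15·60 + 41 → 15:41, same day
→ 2021-11-28 15:41 YCG

2021-11-28 15:41 YCG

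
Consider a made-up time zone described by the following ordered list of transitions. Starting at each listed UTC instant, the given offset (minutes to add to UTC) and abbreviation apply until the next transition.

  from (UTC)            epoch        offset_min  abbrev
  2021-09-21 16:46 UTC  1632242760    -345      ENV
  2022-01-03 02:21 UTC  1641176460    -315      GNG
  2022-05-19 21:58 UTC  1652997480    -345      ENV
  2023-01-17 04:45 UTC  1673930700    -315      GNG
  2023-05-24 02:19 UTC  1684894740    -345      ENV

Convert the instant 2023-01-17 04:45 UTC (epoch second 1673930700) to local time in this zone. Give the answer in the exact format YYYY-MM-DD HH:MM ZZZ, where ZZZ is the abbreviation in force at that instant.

Query: 2023-01-17 04:45 UTC
Rule 4/5 (GNG, -05:15): 2023-01-17 04:45 UTC ≤ query < 2023-05-24 02:19 UTC
4·60 + 45 - 315 = -30 min
-30 = -1·1440 + 1410; 1410 = 23·60 + 30 → 23:30, 2023-01-17 - 1 day = 2023-01-16
→ 2023-01-16 23:30 GNG

2023-01-16 23:30 GNG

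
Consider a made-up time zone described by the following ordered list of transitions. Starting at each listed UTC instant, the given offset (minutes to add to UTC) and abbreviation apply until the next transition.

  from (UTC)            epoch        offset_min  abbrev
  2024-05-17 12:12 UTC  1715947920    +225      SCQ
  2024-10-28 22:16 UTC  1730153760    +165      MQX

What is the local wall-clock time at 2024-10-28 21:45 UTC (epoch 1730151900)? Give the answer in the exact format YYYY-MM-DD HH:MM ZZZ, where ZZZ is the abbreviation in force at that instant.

Query: 2024-10-28 21:45 UTC
Rule 1/2 (SCQ, +03:45): 2024-05-17 12:12 UTC ≤ query < 2024-10-28 22:16 UTC
21·60 + 45 + 225 = 1530 min
1530 = 1·1440 + 90; 90 = 1·60 + 30 → 01:30, 2024-10-28 + 1 day = 2024-10-29
→ 2024-10-29 01:30 SCQ

2024-10-29 01:30 SCQ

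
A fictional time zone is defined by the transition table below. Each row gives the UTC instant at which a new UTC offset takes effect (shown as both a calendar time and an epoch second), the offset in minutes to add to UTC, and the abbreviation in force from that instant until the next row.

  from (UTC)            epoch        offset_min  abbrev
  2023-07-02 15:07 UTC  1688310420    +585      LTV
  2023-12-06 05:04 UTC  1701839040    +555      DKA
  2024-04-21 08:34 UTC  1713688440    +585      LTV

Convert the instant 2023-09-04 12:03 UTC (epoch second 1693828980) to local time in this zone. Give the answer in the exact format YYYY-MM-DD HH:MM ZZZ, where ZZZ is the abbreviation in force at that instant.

Query: 2023-09-04 12:03 UTC
Rule 1/3 (LTV, +09:45): 2023-07-02 15:07 UTC ≤ query < 2023-12-06 05:04 UTC
12·60 + 3 + 585 = 1308 min
1308 = 0·1440 + 1308; 1308 = 21·60 + 48 → 21:48, same day
→ 2023-09-04 21:48 LTV

2023-09-04 21:48 LTV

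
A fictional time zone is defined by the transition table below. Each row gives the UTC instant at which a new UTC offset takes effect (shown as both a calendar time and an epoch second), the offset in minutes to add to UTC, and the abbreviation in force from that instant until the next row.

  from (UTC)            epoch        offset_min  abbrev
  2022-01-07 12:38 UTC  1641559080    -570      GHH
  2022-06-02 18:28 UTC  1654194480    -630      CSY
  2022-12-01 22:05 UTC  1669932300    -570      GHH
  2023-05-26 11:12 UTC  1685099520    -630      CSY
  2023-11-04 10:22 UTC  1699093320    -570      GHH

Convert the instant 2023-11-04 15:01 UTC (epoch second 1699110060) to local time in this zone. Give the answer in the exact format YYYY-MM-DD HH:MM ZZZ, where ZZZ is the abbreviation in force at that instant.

2023-11-04 05:31 GHH

Query: 2023-11-04 15:01 UTC
Rule 5/5 (GHH, -09:30): 2023-11-04 10:22 UTC ≤ query < +∞
15·60 + 1 - 570 = 331 min
331 = 0·1440 + 331; 331 = 5·60 + 31 → 05:31, same day
→ 2023-11-04 05:31 GHH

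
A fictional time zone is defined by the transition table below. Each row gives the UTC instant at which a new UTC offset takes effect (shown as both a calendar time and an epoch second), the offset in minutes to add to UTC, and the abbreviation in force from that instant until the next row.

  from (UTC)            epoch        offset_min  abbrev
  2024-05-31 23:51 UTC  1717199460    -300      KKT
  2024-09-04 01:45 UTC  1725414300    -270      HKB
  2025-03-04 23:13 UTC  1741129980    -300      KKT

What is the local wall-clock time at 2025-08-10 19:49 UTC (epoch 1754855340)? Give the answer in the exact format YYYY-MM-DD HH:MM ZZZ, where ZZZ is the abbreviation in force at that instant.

Query: 2025-08-10 19:49 UTC
Rule 3/3 (KKT, -05:00): 2025-03-04 23:13 UTC ≤ query < +∞
19·60 + 49 - 300 = 889 min
889 = 0·1440 + 889; 889 = 14·60 + 49 → 14:49, same day
→ 2025-08-10 14:49 KKT

2025-08-10 14:49 KKT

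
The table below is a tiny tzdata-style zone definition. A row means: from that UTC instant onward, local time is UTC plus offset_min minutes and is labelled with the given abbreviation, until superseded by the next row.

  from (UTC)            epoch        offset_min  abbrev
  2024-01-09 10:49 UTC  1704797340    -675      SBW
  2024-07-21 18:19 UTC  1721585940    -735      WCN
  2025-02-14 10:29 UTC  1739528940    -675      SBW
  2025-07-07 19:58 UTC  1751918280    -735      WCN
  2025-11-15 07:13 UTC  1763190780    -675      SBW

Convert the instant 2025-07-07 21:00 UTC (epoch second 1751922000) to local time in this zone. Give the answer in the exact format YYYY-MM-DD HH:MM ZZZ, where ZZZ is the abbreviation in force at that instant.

2025-07-07 08:45 WCN

Query: 2025-07-07 21:00 UTC
Rule 4/5 (WCN, -12:15): 2025-07-07 19:58 UTC ≤ query < 2025-11-15 07:13 UTC
21·60 + 0 - 735 = 525 min
525 = 0·1440 + 525; 525 = 8·60 + 45 → 08:45, same day
→ 2025-07-07 08:45 WCN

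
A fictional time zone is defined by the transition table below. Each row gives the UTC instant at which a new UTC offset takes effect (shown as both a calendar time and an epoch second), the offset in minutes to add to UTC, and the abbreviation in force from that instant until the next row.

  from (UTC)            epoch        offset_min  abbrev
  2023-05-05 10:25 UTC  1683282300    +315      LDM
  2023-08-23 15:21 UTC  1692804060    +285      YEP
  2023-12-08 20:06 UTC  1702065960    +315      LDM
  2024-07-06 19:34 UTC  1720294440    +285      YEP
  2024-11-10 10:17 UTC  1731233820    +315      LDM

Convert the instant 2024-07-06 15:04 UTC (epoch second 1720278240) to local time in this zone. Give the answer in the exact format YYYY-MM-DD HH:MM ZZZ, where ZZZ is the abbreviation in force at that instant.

Query: 2024-07-06 15:04 UTC
Rule 3/5 (LDM, +05:15): 2023-12-08 20:06 UTC ≤ query < 2024-07-06 19:34 UTC
15·60 + 4 + 315 = 1219 min
1219 = 0·1440 + 1219; 1219 = 20·60 + 19 → 20:19, same day
→ 2024-07-06 20:19 LDM

2024-07-06 20:19 LDM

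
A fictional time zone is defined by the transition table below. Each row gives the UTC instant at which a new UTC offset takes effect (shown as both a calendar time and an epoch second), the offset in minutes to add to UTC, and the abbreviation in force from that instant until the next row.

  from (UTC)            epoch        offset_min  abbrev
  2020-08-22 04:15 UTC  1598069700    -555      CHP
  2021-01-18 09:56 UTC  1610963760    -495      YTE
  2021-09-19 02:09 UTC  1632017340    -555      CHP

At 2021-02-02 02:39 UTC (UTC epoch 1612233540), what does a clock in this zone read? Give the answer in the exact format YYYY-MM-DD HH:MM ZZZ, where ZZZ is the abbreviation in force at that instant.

2021-02-01 18:24 YTE

Query: 2021-02-02 02:39 UTC
Rule 2/3 (YTE, -08:15): 2021-01-18 09:56 UTC ≤ query < 2021-09-19 02:09 UTC
2·60 + 39 - 495 = -336 min
-336 = -1·1440 + 1104; 1104 = 18·60 + 24 → 18:24, 2021-02-02 - 1 day = 2021-02-01
→ 2021-02-01 18:24 YTE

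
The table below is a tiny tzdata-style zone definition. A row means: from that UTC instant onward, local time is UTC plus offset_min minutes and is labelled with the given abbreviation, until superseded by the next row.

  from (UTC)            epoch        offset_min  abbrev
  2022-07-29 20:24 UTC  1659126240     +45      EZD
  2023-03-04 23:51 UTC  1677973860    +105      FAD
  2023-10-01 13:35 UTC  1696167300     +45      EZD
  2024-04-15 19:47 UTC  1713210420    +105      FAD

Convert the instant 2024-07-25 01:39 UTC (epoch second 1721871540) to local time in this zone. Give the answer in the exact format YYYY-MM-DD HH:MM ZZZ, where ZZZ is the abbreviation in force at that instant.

Query: 2024-07-25 01:39 UTC
Rule 4/4 (FAD, +01:45): 2024-04-15 19:47 UTC ≤ query < +∞
1·60 + 39 + 105 = 204 min
204 = 0·1440 + 204; 204 = 3·60 + 24 → 03:24, same day
→ 2024-07-25 03:24 FAD

2024-07-25 03:24 FAD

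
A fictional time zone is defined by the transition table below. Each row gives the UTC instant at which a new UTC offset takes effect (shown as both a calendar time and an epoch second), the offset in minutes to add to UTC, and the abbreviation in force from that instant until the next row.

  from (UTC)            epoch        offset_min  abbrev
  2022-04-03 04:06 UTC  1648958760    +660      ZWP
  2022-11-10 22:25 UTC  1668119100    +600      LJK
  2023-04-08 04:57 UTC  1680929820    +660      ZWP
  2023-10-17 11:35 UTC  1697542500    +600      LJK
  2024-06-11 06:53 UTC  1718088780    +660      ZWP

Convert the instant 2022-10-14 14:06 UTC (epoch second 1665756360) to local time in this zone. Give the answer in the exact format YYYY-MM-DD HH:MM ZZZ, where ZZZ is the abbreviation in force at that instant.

2022-10-15 01:06 ZWP

Query: 2022-10-14 14:06 UTC
Rule 1/5 (ZWP, +11:00): 2022-04-03 04:06 UTC ≤ query < 2022-11-10 22:25 UTC
14·60 + 6 + 660 = 1506 min
1506 = 1·1440 + 66; 66 = 1·60 + 6 → 01:06, 2022-10-14 + 1 day = 2022-10-15
→ 2022-10-15 01:06 ZWP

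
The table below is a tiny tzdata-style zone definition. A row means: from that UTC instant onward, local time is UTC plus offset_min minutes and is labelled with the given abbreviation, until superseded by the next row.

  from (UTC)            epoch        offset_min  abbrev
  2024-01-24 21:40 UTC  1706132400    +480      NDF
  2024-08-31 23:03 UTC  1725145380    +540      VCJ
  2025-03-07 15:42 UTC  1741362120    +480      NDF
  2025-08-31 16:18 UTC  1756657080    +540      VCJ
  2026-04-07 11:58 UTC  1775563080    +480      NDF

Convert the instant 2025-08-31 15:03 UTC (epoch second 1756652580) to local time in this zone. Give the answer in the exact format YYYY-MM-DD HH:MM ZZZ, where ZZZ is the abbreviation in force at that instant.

Query: 2025-08-31 15:03 UTC
Rule 3/5 (NDF, +08:00): 2025-03-07 15:42 UTC ≤ query < 2025-08-31 16:18 UTC
15·60 + 3 + 480 = 1383 min
1383 = 0·1440 + 1383; 1383 = 23·60 + 3 → 23:03, same day
→ 2025-08-31 23:03 NDF

2025-08-31 23:03 NDF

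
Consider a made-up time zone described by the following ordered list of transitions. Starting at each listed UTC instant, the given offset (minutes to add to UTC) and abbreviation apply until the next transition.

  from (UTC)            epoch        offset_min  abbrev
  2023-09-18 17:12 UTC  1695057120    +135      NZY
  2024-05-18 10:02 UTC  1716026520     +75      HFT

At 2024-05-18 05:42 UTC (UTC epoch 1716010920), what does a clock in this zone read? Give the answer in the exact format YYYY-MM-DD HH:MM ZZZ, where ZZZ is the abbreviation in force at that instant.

2024-05-18 07:57 NZY

Query: 2024-05-18 05:42 UTC
Rule 1/2 (NZY, +02:15): 2023-09-18 17:12 UTC ≤ query < 2024-05-18 10:02 UTC
5·60 + 42 + 135 = 477 min
477 = 0·1440 + 477; 477 = 7·60 + 57 → 07:57, same day
→ 2024-05-18 07:57 NZY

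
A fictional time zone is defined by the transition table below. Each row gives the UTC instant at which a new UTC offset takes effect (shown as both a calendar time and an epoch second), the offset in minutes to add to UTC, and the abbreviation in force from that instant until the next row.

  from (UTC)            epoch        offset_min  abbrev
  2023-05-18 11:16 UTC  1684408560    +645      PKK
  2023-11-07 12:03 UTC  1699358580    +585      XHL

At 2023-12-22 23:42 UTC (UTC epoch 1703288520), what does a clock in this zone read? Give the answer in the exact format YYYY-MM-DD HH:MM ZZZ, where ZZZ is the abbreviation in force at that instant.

Query: 2023-12-22 23:42 UTC
Rule 2/2 (XHL, +09:45): 2023-11-07 12:03 UTC ≤ query < +∞
23·60 + 42 + 585 = 2007 min
2007 = 1·1440 + 567; 567 = 9·60 + 27 → 09:27, 2023-12-22 + 1 day = 2023-12-23
→ 2023-12-23 09:27 XHL

2023-12-23 09:27 XHL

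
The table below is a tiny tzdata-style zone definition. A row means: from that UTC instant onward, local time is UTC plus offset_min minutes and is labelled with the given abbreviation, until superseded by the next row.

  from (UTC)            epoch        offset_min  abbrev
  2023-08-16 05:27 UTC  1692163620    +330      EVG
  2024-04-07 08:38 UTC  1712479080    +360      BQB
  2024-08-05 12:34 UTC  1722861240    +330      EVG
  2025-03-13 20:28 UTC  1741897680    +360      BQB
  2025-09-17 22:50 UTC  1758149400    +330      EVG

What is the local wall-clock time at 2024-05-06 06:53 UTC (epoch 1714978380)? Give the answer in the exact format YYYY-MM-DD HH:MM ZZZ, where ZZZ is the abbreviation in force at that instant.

Query: 2024-05-06 06:53 UTC
Rule 2/5 (BQB, +06:00): 2024-04-07 08:38 UTC ≤ query < 2024-08-05 12:34 UTC
6·60 + 53 + 360 = 773 min
773 = 0·1440 + 773; 773 = 12·60 + 53 → 12:53, same day
→ 2024-05-06 12:53 BQB

2024-05-06 12:53 BQB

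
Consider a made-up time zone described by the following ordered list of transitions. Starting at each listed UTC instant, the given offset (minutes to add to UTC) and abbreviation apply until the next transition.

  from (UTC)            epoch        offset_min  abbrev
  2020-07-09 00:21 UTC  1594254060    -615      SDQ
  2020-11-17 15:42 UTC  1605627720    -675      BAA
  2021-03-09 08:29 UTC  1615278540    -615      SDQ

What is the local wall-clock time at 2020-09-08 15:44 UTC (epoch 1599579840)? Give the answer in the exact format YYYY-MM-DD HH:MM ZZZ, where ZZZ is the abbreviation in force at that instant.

Query: 2020-09-08 15:44 UTC
Rule 1/3 (SDQ, -10:15): 2020-07-09 00:21 UTC ≤ query < 2020-11-17 15:42 UTC
15·60 + 44 - 615 = 329 min
329 = 0·1440 + 329; 329 = 5·60 + 29 → 05:29, same day
→ 2020-09-08 05:29 SDQ

2020-09-08 05:29 SDQ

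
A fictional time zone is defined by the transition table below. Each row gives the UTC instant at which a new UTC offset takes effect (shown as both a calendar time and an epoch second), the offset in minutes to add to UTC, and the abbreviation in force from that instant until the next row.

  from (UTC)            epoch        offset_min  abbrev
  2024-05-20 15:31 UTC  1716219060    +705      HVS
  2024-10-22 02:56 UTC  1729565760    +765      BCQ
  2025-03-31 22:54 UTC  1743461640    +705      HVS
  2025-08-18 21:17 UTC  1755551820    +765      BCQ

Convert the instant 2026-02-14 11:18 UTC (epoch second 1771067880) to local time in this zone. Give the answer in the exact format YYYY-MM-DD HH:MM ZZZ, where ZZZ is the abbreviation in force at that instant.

2026-02-15 00:03 BCQ

Query: 2026-02-14 11:18 UTC
Rule 4/4 (BCQ, +12:45): 2025-08-18 21:17 UTC ≤ query < +∞
11·60 + 18 + 765 = 1443 min
1443 = 1·1440 + 3; 3 = 0·60 + 3 → 00:03, 2026-02-14 + 1 day = 2026-02-15
→ 2026-02-15 00:03 BCQ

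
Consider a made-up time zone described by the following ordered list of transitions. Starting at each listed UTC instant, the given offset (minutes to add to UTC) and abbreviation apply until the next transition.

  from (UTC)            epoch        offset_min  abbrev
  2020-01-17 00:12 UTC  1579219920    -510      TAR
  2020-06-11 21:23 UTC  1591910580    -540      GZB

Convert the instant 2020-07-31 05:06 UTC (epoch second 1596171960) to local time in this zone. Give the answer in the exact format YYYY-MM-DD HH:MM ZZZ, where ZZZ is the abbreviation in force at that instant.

2020-07-30 20:06 GZB

Query: 2020-07-31 05:06 UTC
Rule 2/2 (GZB, -09:00): 2020-06-11 21:23 UTC ≤ query < +∞
5·60 + 6 - 540 = -234 min
-234 = -1·1440 + 1206; 1206 = 20·60 + 6 → 20:06, 2020-07-31 - 1 day = 2020-07-30
→ 2020-07-30 20:06 GZB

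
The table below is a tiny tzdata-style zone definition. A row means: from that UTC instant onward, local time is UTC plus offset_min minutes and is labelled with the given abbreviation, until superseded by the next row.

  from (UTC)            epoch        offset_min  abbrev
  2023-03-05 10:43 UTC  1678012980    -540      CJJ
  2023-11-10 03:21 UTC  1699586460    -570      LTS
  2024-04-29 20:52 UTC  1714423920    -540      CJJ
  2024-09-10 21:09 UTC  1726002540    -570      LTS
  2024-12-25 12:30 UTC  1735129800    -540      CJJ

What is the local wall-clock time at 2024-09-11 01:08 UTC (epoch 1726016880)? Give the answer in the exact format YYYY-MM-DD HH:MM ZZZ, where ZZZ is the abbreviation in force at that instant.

Query: 2024-09-11 01:08 UTC
Rule 4/5 (LTS, -09:30): 2024-09-10 21:09 UTC ≤ query < 2024-12-25 12:30 UTC
1·60 + 8 - 570 = -502 min
-502 = -1·1440 + 938; 938 = 15·60 + 38 → 15:38, 2024-09-11 - 1 day = 2024-09-10
→ 2024-09-10 15:38 LTS

2024-09-10 15:38 LTS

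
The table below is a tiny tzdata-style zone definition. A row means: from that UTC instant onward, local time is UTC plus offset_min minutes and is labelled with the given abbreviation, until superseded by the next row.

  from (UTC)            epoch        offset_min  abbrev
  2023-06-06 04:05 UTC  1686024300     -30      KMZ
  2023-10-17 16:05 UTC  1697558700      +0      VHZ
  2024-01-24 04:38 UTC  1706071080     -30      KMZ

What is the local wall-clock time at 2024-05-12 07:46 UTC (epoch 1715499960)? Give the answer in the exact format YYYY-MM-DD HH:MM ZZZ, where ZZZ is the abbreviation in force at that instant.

2024-05-12 07:16 KMZ

Query: 2024-05-12 07:46 UTC
Rule 3/3 (KMZ, -00:30): 2024-01-24 04:38 UTC ≤ query < +∞
7·60 + 46 - 30 = 436 min
436 = 0·1440 + 436; 436 = 7·60 + 16 → 07:16, same day
→ 2024-05-12 07:16 KMZ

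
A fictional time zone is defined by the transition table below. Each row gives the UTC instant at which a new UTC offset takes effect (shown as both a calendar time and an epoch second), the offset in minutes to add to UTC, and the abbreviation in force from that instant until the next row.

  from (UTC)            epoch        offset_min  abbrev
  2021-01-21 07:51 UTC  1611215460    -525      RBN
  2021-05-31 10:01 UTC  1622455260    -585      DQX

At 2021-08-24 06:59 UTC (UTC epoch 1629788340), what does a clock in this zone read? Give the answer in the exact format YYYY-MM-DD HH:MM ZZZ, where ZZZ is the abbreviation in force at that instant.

2021-08-23 21:14 DQX

Query: 2021-08-24 06:59 UTC
Rule 2/2 (DQX, -09:45): 2021-05-31 10:01 UTC ≤ query < +∞
6·60 + 59 - 585 = -166 min
-166 = -1·1440 + 1274; 1274 = 21·60 + 14 → 21:14, 2021-08-24 - 1 day = 2021-08-23
→ 2021-08-23 21:14 DQX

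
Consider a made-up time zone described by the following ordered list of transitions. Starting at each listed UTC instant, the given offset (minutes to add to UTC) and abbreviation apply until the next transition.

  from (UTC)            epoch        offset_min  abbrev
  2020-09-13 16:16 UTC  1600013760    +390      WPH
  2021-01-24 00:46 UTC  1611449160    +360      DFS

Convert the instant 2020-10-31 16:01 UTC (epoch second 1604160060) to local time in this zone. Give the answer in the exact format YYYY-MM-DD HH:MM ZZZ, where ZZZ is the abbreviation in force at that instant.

Query: 2020-10-31 16:01 UTC
Rule 1/2 (WPH, +06:30): 2020-09-13 16:16 UTC ≤ query < 2021-01-24 00:46 UTC
16·60 + 1 + 390 = 1351 min
1351 = 0·1440 + 1351; 1351 = 22·60 + 31 → 22:31, same day
→ 2020-10-31 22:31 WPH

2020-10-31 22:31 WPH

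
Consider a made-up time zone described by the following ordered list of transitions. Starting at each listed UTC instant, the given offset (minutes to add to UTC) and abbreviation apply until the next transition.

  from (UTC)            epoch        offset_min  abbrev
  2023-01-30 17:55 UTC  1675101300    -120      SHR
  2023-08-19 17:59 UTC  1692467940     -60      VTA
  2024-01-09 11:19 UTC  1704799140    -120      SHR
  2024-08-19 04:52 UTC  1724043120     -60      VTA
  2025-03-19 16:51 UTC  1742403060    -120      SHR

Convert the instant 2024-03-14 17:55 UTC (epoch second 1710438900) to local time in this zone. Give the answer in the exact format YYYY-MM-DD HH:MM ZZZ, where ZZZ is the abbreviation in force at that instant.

2024-03-14 15:55 SHR

Query: 2024-03-14 17:55 UTC
Rule 3/5 (SHR, -02:00): 2024-01-09 11:19 UTC ≤ query < 2024-08-19 04:52 UTC
17·60 + 55 - 120 = 955 min
955 = 0·1440 + 955; 955 = 15·60 + 55 → 15:55, same day
→ 2024-03-14 15:55 SHR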